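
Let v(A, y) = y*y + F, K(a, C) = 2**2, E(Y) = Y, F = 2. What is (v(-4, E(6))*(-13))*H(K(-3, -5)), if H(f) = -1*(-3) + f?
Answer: -3458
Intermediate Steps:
K(a, C) = 4
v(A, y) = 2 + y**2 (v(A, y) = y*y + 2 = y**2 + 2 = 2 + y**2)
H(f) = 3 + f
(v(-4, E(6))*(-13))*H(K(-3, -5)) = ((2 + 6**2)*(-13))*(3 + 4) = ((2 + 36)*(-13))*7 = (38*(-13))*7 = -494*7 = -3458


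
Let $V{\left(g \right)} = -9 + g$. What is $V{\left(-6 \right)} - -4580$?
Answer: $4565$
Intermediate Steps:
$V{\left(-6 \right)} - -4580 = \left(-9 - 6\right) - -4580 = -15 + 4580 = 4565$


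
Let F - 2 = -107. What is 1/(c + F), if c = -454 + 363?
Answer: -1/196 ≈ -0.0051020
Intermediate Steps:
c = -91
F = -105 (F = 2 - 107 = -105)
1/(c + F) = 1/(-91 - 105) = 1/(-196) = -1/196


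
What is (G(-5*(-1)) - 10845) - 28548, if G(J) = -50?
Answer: -39443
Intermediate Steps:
(G(-5*(-1)) - 10845) - 28548 = (-50 - 10845) - 28548 = -10895 - 28548 = -39443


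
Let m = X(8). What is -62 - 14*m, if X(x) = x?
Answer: -174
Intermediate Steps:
m = 8
-62 - 14*m = -62 - 14*8 = -62 - 112 = -174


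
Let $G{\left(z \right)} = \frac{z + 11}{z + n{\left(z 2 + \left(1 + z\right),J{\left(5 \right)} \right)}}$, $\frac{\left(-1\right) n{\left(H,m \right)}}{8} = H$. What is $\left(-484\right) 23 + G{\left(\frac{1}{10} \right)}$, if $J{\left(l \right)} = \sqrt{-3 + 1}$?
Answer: $- \frac{1146707}{103} \approx -11133.0$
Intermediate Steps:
$J{\left(l \right)} = i \sqrt{2}$ ($J{\left(l \right)} = \sqrt{-2} = i \sqrt{2}$)
$n{\left(H,m \right)} = - 8 H$
$G{\left(z \right)} = \frac{11 + z}{-8 - 23 z}$ ($G{\left(z \right)} = \frac{z + 11}{z - 8 \left(z 2 + \left(1 + z\right)\right)} = \frac{11 + z}{z - 8 \left(2 z + \left(1 + z\right)\right)} = \frac{11 + z}{z - 8 \left(1 + 3 z\right)} = \frac{11 + z}{z - \left(8 + 24 z\right)} = \frac{11 + z}{-8 - 23 z}$)
$\left(-484\right) 23 + G{\left(\frac{1}{10} \right)} = \left(-484\right) 23 + \frac{11 + \frac{1}{10}}{-8 - \frac{23}{10}} = -11132 + \frac{11 + \frac{1}{10}}{-8 - \frac{23}{10}} = -11132 + \frac{1}{-8 - \frac{23}{10}} \cdot \frac{111}{10} = -11132 + \frac{1}{- \frac{103}{10}} \cdot \frac{111}{10} = -11132 - \frac{111}{103} = - \frac{1146707}{103}$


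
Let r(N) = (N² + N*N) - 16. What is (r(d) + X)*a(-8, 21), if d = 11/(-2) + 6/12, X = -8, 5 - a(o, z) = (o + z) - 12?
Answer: 104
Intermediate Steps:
a(o, z) = 17 - o - z (a(o, z) = 5 - ((o + z) - 12) = 5 - (-12 + o + z) = 5 + (12 - o - z) = 17 - o - z)
d = -5 (d = 11*(-½) + 6*(1/12) = -11/2 + ½ = -5)
r(N) = -16 + 2*N² (r(N) = (N² + N²) - 16 = 2*N² - 16 = -16 + 2*N²)
(r(d) + X)*a(-8, 21) = ((-16 + 2*(-5)²) - 8)*(17 - 1*(-8) - 1*21) = ((-16 + 2*25) - 8)*(17 + 8 - 21) = ((-16 + 50) - 8)*4 = (34 - 8)*4 = 26*4 = 104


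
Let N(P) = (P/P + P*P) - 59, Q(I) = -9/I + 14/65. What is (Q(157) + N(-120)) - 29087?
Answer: -150471112/10205 ≈ -14745.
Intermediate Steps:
Q(I) = 14/65 - 9/I (Q(I) = -9/I + 14*(1/65) = -9/I + 14/65 = 14/65 - 9/I)
N(P) = -58 + P² (N(P) = (1 + P²) - 59 = -58 + P²)
(Q(157) + N(-120)) - 29087 = ((14/65 - 9/157) + (-58 + (-120)²)) - 29087 = ((14/65 - 9*1/157) + (-58 + 14400)) - 29087 = ((14/65 - 9/157) + 14342) - 29087 = (1613/10205 + 14342) - 29087 = 146361723/10205 - 29087 = -150471112/10205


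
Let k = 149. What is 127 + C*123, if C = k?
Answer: 18454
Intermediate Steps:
C = 149
127 + C*123 = 127 + 149*123 = 127 + 18327 = 18454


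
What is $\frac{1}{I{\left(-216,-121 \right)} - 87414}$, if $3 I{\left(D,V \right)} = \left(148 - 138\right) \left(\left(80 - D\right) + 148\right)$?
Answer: $- \frac{1}{85934} \approx -1.1637 \cdot 10^{-5}$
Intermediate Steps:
$I{\left(D,V \right)} = 760 - \frac{10 D}{3}$ ($I{\left(D,V \right)} = \frac{\left(148 - 138\right) \left(\left(80 - D\right) + 148\right)}{3} = \frac{10 \left(228 - D\right)}{3} = \frac{2280 - 10 D}{3} = 760 - \frac{10 D}{3}$)
$\frac{1}{I{\left(-216,-121 \right)} - 87414} = \frac{1}{\left(760 - -720\right) - 87414} = \frac{1}{\left(760 + 720\right) - 87414} = \frac{1}{1480 - 87414} = \frac{1}{-85934} = - \frac{1}{85934}$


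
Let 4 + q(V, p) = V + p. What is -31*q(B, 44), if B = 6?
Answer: -1426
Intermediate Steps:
q(V, p) = -4 + V + p (q(V, p) = -4 + (V + p) = -4 + V + p)
-31*q(B, 44) = -31*(-4 + 6 + 44) = -31*46 = -1426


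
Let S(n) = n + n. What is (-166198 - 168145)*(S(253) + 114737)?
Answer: -38530690349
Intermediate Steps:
S(n) = 2*n
(-166198 - 168145)*(S(253) + 114737) = (-166198 - 168145)*(2*253 + 114737) = -334343*(506 + 114737) = -334343*115243 = -38530690349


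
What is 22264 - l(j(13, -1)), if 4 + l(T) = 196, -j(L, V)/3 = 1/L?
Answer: 22072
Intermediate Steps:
j(L, V) = -3/L
l(T) = 192 (l(T) = -4 + 196 = 192)
22264 - l(j(13, -1)) = 22264 - 1*192 = 22264 - 192 = 22072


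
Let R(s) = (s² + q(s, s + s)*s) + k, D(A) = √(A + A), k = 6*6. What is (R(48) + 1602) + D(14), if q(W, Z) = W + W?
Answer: 8550 + 2*√7 ≈ 8555.3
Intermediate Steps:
k = 36
q(W, Z) = 2*W
D(A) = √2*√A (D(A) = √(2*A) = √2*√A)
R(s) = 36 + 3*s² (R(s) = (s² + (2*s)*s) + 36 = (s² + 2*s²) + 36 = 3*s² + 36 = 36 + 3*s²)
(R(48) + 1602) + D(14) = ((36 + 3*48²) + 1602) + √2*√14 = ((36 + 3*2304) + 1602) + 2*√7 = ((36 + 6912) + 1602) + 2*√7 = (6948 + 1602) + 2*√7 = 8550 + 2*√7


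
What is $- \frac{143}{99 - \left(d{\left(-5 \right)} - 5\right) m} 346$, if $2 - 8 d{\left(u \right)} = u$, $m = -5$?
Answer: $- \frac{35984}{57} \approx -631.3$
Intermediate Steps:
$d{\left(u \right)} = \frac{1}{4} - \frac{u}{8}$
$- \frac{143}{99 - \left(d{\left(-5 \right)} - 5\right) m} 346 = - \frac{143}{99 - \left(\left(\frac{1}{4} - - \frac{5}{8}\right) - 5\right) \left(-5\right)} 346 = - \frac{143}{99 - \left(\left(\frac{1}{4} + \frac{5}{8}\right) - 5\right) \left(-5\right)} 346 = - \frac{143}{99 - \left(\frac{7}{8} - 5\right) \left(-5\right)} 346 = - \frac{143}{99 - \left(- \frac{33}{8}\right) \left(-5\right)} 346 = - \frac{143}{99 - \frac{165}{8}} \cdot 346 = - \frac{143}{\frac{627}{8}} \cdot 346 = \left(-143\right) \frac{8}{627} \cdot 346 = \left(- \frac{104}{57}\right) 346 = - \frac{35984}{57}$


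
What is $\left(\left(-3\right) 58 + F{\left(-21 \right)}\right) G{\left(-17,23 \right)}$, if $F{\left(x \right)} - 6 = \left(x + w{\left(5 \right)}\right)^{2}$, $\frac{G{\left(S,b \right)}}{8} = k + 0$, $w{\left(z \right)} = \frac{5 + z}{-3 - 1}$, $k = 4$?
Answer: $12296$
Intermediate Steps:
$w{\left(z \right)} = - \frac{5}{4} - \frac{z}{4}$ ($w{\left(z \right)} = \frac{5 + z}{-4} = \left(5 + z\right) \left(- \frac{1}{4}\right) = - \frac{5}{4} - \frac{z}{4}$)
$G{\left(S,b \right)} = 32$ ($G{\left(S,b \right)} = 8 \left(4 + 0\right) = 8 \cdot 4 = 32$)
$F{\left(x \right)} = 6 + \left(- \frac{5}{2} + x\right)^{2}$ ($F{\left(x \right)} = 6 + \left(x - \frac{5}{2}\right)^{2} = 6 + \left(- \frac{5}{2} + x\right)^{2}$)
$\left(\left(-3\right) 58 + F{\left(-21 \right)}\right) G{\left(-17,23 \right)} = \left(\left(-3\right) 58 + \left(6 + \frac{\left(-5 + 2 \left(-21\right)\right)^{2}}{4}\right)\right) 32 = \left(-174 + \left(6 + \frac{\left(-5 - 42\right)^{2}}{4}\right)\right) 32 = \left(-174 + \left(6 + \frac{\left(-47\right)^{2}}{4}\right)\right) 32 = \left(-174 + \left(6 + \frac{1}{4} \cdot 2209\right)\right) 32 = \left(-174 + \left(6 + \frac{2209}{4}\right)\right) 32 = \left(-174 + \frac{2233}{4}\right) 32 = \frac{1537}{4} \cdot 32 = 12296$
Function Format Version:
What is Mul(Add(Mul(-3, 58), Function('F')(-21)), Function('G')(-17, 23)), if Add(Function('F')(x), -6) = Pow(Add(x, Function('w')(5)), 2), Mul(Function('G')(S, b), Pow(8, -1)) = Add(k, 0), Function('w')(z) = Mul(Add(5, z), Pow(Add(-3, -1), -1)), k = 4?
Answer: 12296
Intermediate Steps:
Function('w')(z) = Add(Rational(-5, 4), Mul(Rational(-1, 4), z)) (Function('w')(z) = Mul(Add(5, z), Pow(-4, -1)) = Mul(Add(5, z), Rational(-1, 4)) = Add(Rational(-5, 4), Mul(Rational(-1, 4), z)))
Function('G')(S, b) = 32 (Function('G')(S, b) = Mul(8, Add(4, 0)) = Mul(8, 4) = 32)
Function('F')(x) = Add(6, Pow(Add(Rational(-5, 2), x), 2)) (Function('F')(x) = Add(6, Pow(Add(x, Add(Rational(-5, 4), Mul(Rational(-1, 4), 5))), 2)) = Add(6, Pow(Add(x, Add(Rational(-5, 4), Rational(-5, 4))), 2)) = Add(6, Pow(Add(x, Rational(-5, 2)), 2)) = Add(6, Pow(Add(Rational(-5, 2), x), 2)))
Mul(Add(Mul(-3, 58), Function('F')(-21)), Function('G')(-17, 23)) = Mul(Add(Mul(-3, 58), Add(6, Mul(Rational(1, 4), Pow(Add(-5, Mul(2, -21)), 2)))), 32) = Mul(Add(-174, Add(6, Mul(Rational(1, 4), Pow(Add(-5, -42), 2)))), 32) = Mul(Add(-174, Add(6, Mul(Rational(1, 4), Pow(-47, 2)))), 32) = Mul(Add(-174, Add(6, Mul(Rational(1, 4), 2209))), 32) = Mul(Add(-174, Add(6, Rational(2209, 4))), 32) = Mul(Add(-174, Rational(2233, 4)), 32) = Mul(Rational(1537, 4), 32) = 12296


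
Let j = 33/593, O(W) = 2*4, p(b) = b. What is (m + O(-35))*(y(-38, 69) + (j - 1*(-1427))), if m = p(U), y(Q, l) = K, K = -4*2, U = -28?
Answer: -16830000/593 ≈ -28381.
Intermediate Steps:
K = -8
y(Q, l) = -8
O(W) = 8
j = 33/593 (j = 33*(1/593) = 33/593 ≈ 0.055649)
m = -28
(m + O(-35))*(y(-38, 69) + (j - 1*(-1427))) = (-28 + 8)*(-8 + (33/593 - 1*(-1427))) = -20*(-8 + (33/593 + 1427)) = -20*(-8 + 846244/593) = -20*841500/593 = -16830000/593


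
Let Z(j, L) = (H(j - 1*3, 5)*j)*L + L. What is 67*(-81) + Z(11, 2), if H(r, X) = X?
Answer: -5315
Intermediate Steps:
Z(j, L) = L + 5*L*j (Z(j, L) = (5*j)*L + L = 5*L*j + L = L + 5*L*j)
67*(-81) + Z(11, 2) = 67*(-81) + 2*(1 + 5*11) = -5427 + 2*(1 + 55) = -5427 + 2*56 = -5427 + 112 = -5315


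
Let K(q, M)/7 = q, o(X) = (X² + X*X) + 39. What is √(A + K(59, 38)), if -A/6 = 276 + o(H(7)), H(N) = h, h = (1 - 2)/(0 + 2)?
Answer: 2*I*√370 ≈ 38.471*I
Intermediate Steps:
h = -½ (h = -1/2 = -1*½ = -½ ≈ -0.50000)
H(N) = -½
o(X) = 39 + 2*X² (o(X) = (X² + X²) + 39 = 2*X² + 39 = 39 + 2*X²)
K(q, M) = 7*q
A = -1893 (A = -6*(276 + (39 + 2*(-½)²)) = -6*(276 + (39 + 2*(¼))) = -6*(276 + (39 + ½)) = -6*(276 + 79/2) = -6*631/2 = -1893)
√(A + K(59, 38)) = √(-1893 + 7*59) = √(-1893 + 413) = √(-1480) = 2*I*√370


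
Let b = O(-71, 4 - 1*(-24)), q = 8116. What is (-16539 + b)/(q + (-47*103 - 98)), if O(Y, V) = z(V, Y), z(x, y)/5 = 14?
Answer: -16469/3177 ≈ -5.1838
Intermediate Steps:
z(x, y) = 70 (z(x, y) = 5*14 = 70)
O(Y, V) = 70
b = 70
(-16539 + b)/(q + (-47*103 - 98)) = (-16539 + 70)/(8116 + (-47*103 - 98)) = -16469/(8116 + (-4841 - 98)) = -16469/(8116 - 4939) = -16469/3177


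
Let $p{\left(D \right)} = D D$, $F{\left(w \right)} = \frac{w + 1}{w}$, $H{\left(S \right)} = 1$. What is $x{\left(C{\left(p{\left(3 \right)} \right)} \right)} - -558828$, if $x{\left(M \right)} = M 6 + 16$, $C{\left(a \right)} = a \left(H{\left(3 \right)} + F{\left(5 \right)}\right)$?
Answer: $\frac{2794814}{5} \approx 5.5896 \cdot 10^{5}$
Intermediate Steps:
$F{\left(w \right)} = \frac{1 + w}{w}$
$p{\left(D \right)} = D^{2}$
$C{\left(a \right)} = \frac{11 a}{5}$ ($C{\left(a \right)} = a \left(1 + \frac{1 + 5}{5}\right) = a \left(1 + \frac{1}{5} \cdot 6\right) = a \left(1 + \frac{6}{5}\right) = a \frac{11}{5} = \frac{11 a}{5}$)
$x{\left(M \right)} = 16 + 6 M$ ($x{\left(M \right)} = 6 M + 16 = 16 + 6 M$)
$x{\left(C{\left(p{\left(3 \right)} \right)} \right)} - -558828 = \left(16 + 6 \frac{11 \cdot 3^{2}}{5}\right) - -558828 = \left(16 + 6 \cdot \frac{11}{5} \cdot 9\right) + 558828 = \left(16 + 6 \cdot \frac{99}{5}\right) + 558828 = \left(16 + \frac{594}{5}\right) + 558828 = \frac{674}{5} + 558828 = \frac{2794814}{5}$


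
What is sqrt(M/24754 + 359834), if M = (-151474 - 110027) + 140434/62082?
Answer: 4*sqrt(368832467380487603653)/128064819 ≈ 599.85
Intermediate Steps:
M = -8117182324/31041 (M = -261501 + 140434*(1/62082) = -261501 + 70217/31041 = -8117182324/31041 ≈ -2.6150e+5)
sqrt(M/24754 + 359834) = sqrt(-8117182324/31041/24754 + 359834) = sqrt(-8117182324/31041*1/24754 + 359834) = sqrt(-4058591162/384194457 + 359834) = sqrt(138242169648976/384194457) = 4*sqrt(368832467380487603653)/128064819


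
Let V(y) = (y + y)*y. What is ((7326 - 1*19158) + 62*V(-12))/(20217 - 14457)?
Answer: 251/240 ≈ 1.0458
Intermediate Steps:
V(y) = 2*y² (V(y) = (2*y)*y = 2*y²)
((7326 - 1*19158) + 62*V(-12))/(20217 - 14457) = ((7326 - 1*19158) + 62*(2*(-12)²))/(20217 - 14457) = ((7326 - 19158) + 62*(2*144))/5760 = (-11832 + 62*288)*(1/5760) = (-11832 + 17856)*(1/5760) = 6024*(1/5760) = 251/240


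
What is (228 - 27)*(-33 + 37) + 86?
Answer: 890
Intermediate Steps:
(228 - 27)*(-33 + 37) + 86 = 201*4 + 86 = 804 + 86 = 890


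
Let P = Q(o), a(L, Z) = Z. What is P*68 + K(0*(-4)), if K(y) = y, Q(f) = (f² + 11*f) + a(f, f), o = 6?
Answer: 7344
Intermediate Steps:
Q(f) = f² + 12*f (Q(f) = (f² + 11*f) + f = f² + 12*f)
P = 108 (P = 6*(12 + 6) = 6*18 = 108)
P*68 + K(0*(-4)) = 108*68 + 0*(-4) = 7344 + 0 = 7344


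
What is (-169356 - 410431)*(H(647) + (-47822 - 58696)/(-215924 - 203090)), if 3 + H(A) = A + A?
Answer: -156847919472452/209507 ≈ -7.4865e+8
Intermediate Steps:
H(A) = -3 + 2*A (H(A) = -3 + (A + A) = -3 + 2*A)
(-169356 - 410431)*(H(647) + (-47822 - 58696)/(-215924 - 203090)) = (-169356 - 410431)*((-3 + 2*647) + (-47822 - 58696)/(-215924 - 203090)) = -579787*((-3 + 1294) - 106518/(-419014)) = -579787*(1291 - 106518*(-1/419014)) = -579787*(1291 + 53259/209507) = -579787*270526796/209507 = -156847919472452/209507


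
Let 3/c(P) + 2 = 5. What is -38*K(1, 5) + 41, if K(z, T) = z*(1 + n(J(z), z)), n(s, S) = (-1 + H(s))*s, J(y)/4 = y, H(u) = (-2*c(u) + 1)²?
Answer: 3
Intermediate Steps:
c(P) = 1 (c(P) = 3/(-2 + 5) = 3/3 = 3*(⅓) = 1)
H(u) = 1 (H(u) = (-2*1 + 1)² = (-2 + 1)² = (-1)² = 1)
J(y) = 4*y
n(s, S) = 0 (n(s, S) = (-1 + 1)*s = 0*s = 0)
K(z, T) = z (K(z, T) = z*(1 + 0) = z*1 = z)
-38*K(1, 5) + 41 = -38*1 + 41 = -38 + 41 = 3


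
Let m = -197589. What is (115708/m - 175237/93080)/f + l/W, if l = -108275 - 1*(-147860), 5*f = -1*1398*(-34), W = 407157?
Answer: 2300823216318567233/23728805308624826592 ≈ 0.096963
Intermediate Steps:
f = 47532/5 (f = (-1*1398*(-34))/5 = (-1398*(-34))/5 = (1/5)*47532 = 47532/5 ≈ 9506.4)
l = 39585 (l = -108275 + 147860 = 39585)
(115708/m - 175237/93080)/f + l/W = (115708/(-197589) - 175237/93080)/(47532/5) + 39585/407157 = (115708*(-1/197589) - 175237*1/93080)*(5/47532) + 39585*(1/407157) = (-115708/197589 - 175237/93080)*(5/47532) + 13195/135719 = -45395004233/18391584120*5/47532 + 13195/135719 = -45395004233/174837755278368 + 13195/135719 = 2300823216318567233/23728805308624826592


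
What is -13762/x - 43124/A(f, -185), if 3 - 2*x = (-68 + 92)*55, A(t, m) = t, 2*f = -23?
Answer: 114221668/30291 ≈ 3770.8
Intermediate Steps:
f = -23/2 (f = (½)*(-23) = -23/2 ≈ -11.500)
x = -1317/2 (x = 3/2 - (-68 + 92)*55/2 = 3/2 - 12*55 = 3/2 - ½*1320 = 3/2 - 660 = -1317/2 ≈ -658.50)
-13762/x - 43124/A(f, -185) = -13762/(-1317/2) - 43124/(-23/2) = -13762*(-2/1317) - 43124*(-2/23) = 27524/1317 + 86248/23 = 114221668/30291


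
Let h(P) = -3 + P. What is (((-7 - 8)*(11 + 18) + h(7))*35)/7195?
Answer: -3017/1439 ≈ -2.0966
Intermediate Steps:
(((-7 - 8)*(11 + 18) + h(7))*35)/7195 = (((-7 - 8)*(11 + 18) + (-3 + 7))*35)/7195 = ((-15*29 + 4)*35)*(1/7195) = ((-435 + 4)*35)*(1/7195) = -431*35*(1/7195) = -15085*1/7195 = -3017/1439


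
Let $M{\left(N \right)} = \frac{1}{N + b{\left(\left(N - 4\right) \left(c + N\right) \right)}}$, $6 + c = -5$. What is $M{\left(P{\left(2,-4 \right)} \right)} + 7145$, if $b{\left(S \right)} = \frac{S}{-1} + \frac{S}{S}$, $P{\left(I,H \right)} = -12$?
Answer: $\frac{2707954}{379} \approx 7145.0$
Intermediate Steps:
$c = -11$ ($c = -6 - 5 = -11$)
$b{\left(S \right)} = 1 - S$ ($b{\left(S \right)} = S \left(-1\right) + 1 = - S + 1 = 1 - S$)
$M{\left(N \right)} = \frac{1}{1 + N - \left(-11 + N\right) \left(-4 + N\right)}$ ($M{\left(N \right)} = \frac{1}{N - \left(-1 + \left(N - 4\right) \left(-11 + N\right)\right)} = \frac{1}{N - \left(-1 + \left(-4 + N\right) \left(-11 + N\right)\right)} = \frac{1}{N - \left(-1 + \left(-11 + N\right) \left(-4 + N\right)\right)} = \frac{1}{1 + N - \left(-11 + N\right) \left(-4 + N\right)}$)
$M{\left(P{\left(2,-4 \right)} \right)} + 7145 = - \frac{1}{43 + \left(-12\right)^{2} - -192} + 7145 = - \frac{1}{43 + 144 + 192} + 7145 = - \frac{1}{379} + 7145 = \frac{2707954}{379}$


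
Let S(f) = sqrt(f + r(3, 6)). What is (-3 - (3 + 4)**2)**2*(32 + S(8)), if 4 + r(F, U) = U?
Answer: 86528 + 2704*sqrt(10) ≈ 95079.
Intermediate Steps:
r(F, U) = -4 + U
S(f) = sqrt(2 + f) (S(f) = sqrt(f + (-4 + 6)) = sqrt(f + 2) = sqrt(2 + f))
(-3 - (3 + 4)**2)**2*(32 + S(8)) = (-3 - (3 + 4)**2)**2*(32 + sqrt(2 + 8)) = (-3 - 1*7**2)**2*(32 + sqrt(10)) = (-3 - 1*49)**2*(32 + sqrt(10)) = (-3 - 49)**2*(32 + sqrt(10)) = (-52)**2*(32 + sqrt(10)) = 2704*(32 + sqrt(10)) = 86528 + 2704*sqrt(10)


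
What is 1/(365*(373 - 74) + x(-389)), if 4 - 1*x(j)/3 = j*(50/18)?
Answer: 3/337166 ≈ 8.8977e-6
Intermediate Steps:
x(j) = 12 - 25*j/3 (x(j) = 12 - 3*j*50/18 = 12 - 3*j*50*(1/18) = 12 - 3*j*25/9 = 12 - 25*j/3)
1/(365*(373 - 74) + x(-389)) = 1/(365*(373 - 74) + (12 - 25/3*(-389))) = 1/(365*299 + (12 + 9725/3)) = 1/(109135 + 9761/3) = 1/(337166/3) = 3/337166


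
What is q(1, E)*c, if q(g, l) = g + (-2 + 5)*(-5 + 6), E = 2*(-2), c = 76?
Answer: 304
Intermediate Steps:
E = -4
q(g, l) = 3 + g (q(g, l) = g + 3*1 = g + 3 = 3 + g)
q(1, E)*c = (3 + 1)*76 = 4*76 = 304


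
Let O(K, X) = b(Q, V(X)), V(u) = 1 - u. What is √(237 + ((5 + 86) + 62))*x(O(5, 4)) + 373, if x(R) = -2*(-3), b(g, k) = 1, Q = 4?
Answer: 373 + 6*√390 ≈ 491.49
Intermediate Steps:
O(K, X) = 1
x(R) = 6
√(237 + ((5 + 86) + 62))*x(O(5, 4)) + 373 = √(237 + ((5 + 86) + 62))*6 + 373 = √(237 + (91 + 62))*6 + 373 = √(237 + 153)*6 + 373 = √390*6 + 373 = 6*√390 + 373 = 373 + 6*√390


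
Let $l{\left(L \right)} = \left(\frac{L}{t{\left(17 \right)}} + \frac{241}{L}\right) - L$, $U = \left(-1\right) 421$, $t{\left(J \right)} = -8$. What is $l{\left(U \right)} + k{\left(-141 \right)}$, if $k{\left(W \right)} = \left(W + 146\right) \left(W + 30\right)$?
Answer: $- \frac{275999}{3368} \approx -81.947$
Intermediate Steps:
$U = -421$
$k{\left(W \right)} = \left(30 + W\right) \left(146 + W\right)$ ($k{\left(W \right)} = \left(146 + W\right) \left(30 + W\right) = \left(30 + W\right) \left(146 + W\right)$)
$l{\left(L \right)} = \frac{241}{L} - \frac{9 L}{8}$ ($l{\left(L \right)} = \left(\frac{L}{-8} + \frac{241}{L}\right) - L = \left(L \left(- \frac{1}{8}\right) + \frac{241}{L}\right) - L = \left(- \frac{L}{8} + \frac{241}{L}\right) - L = \left(\frac{241}{L} - \frac{L}{8}\right) - L = \frac{241}{L} - \frac{9 L}{8}$)
$l{\left(U \right)} + k{\left(-141 \right)} = \left(\frac{241}{-421} - - \frac{3789}{8}\right) + \left(4380 + \left(-141\right)^{2} + 176 \left(-141\right)\right) = \left(241 \left(- \frac{1}{421}\right) + \frac{3789}{8}\right) + \left(4380 + 19881 - 24816\right) = \left(- \frac{241}{421} + \frac{3789}{8}\right) - 555 = \frac{1593241}{3368} - 555 = - \frac{275999}{3368}$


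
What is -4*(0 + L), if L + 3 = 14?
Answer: -44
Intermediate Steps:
L = 11 (L = -3 + 14 = 11)
-4*(0 + L) = -4*(0 + 11) = -4*11 = -44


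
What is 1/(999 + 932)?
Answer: 1/1931 ≈ 0.00051787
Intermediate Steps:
1/(999 + 932) = 1/1931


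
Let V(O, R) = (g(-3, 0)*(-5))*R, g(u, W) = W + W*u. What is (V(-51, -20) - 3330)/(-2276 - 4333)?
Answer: 1110/2203 ≈ 0.50386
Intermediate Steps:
V(O, R) = 0 (V(O, R) = ((0*(1 - 3))*(-5))*R = ((0*(-2))*(-5))*R = (0*(-5))*R = 0*R = 0)
(V(-51, -20) - 3330)/(-2276 - 4333) = (0 - 3330)/(-2276 - 4333) = -3330/(-6609) = -3330*(-1/6609) = 1110/2203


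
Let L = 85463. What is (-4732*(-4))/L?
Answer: 2704/12209 ≈ 0.22148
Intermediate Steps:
(-4732*(-4))/L = -4732*(-4)/85463 = 18928*(1/85463) = 2704/12209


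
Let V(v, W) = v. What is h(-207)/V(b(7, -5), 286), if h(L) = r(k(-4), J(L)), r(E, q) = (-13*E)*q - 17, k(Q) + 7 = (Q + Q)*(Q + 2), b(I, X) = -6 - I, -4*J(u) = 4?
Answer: -100/13 ≈ -7.6923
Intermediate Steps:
J(u) = -1 (J(u) = -1/4*4 = -1)
k(Q) = -7 + 2*Q*(2 + Q) (k(Q) = -7 + (Q + Q)*(Q + 2) = -7 + (2*Q)*(2 + Q) = -7 + 2*Q*(2 + Q))
r(E, q) = -17 - 13*E*q (r(E, q) = -13*E*q - 17 = -17 - 13*E*q)
h(L) = 100 (h(L) = -17 - 13*(-7 + 2*(-4)**2 + 4*(-4))*(-1) = -17 - 13*(-7 + 2*16 - 16)*(-1) = -17 - 13*(-7 + 32 - 16)*(-1) = -17 - 13*9*(-1) = -17 + 117 = 100)
h(-207)/V(b(7, -5), 286) = 100/(-6 - 1*7) = 100/(-6 - 7) = 100/(-13) = 100*(-1/13) = -100/13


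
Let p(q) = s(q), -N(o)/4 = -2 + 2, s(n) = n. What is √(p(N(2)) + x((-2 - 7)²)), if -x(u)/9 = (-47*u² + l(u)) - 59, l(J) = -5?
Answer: 3*√308431 ≈ 1666.1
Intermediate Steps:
x(u) = 576 + 423*u² (x(u) = -9*((-47*u² - 5) - 59) = -9*((-5 - 47*u²) - 59) = -9*(-64 - 47*u²) = 576 + 423*u²)
N(o) = 0 (N(o) = -4*(-2 + 2) = -4*0 = 0)
p(q) = q
√(p(N(2)) + x((-2 - 7)²)) = √(0 + (576 + 423*((-2 - 7)²)²)) = √(0 + (576 + 423*((-9)²)²)) = √(0 + (576 + 423*81²)) = √(0 + (576 + 423*6561)) = √(0 + (576 + 2775303)) = √(0 + 2775879) = √2775879 = 3*√308431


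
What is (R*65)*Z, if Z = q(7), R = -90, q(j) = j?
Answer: -40950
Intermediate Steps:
Z = 7
(R*65)*Z = -90*65*7 = -5850*7 = -40950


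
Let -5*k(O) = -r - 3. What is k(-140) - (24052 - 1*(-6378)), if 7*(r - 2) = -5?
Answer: -213004/7 ≈ -30429.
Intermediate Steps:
r = 9/7 (r = 2 + (1/7)*(-5) = 2 - 5/7 = 9/7 ≈ 1.2857)
k(O) = 6/7 (k(O) = -(-1*9/7 - 3)/5 = -(-9/7 - 3)/5 = -1/5*(-30/7) = 6/7)
k(-140) - (24052 - 1*(-6378)) = 6/7 - (24052 - 1*(-6378)) = 6/7 - (24052 + 6378) = 6/7 - 1*30430 = 6/7 - 30430 = -213004/7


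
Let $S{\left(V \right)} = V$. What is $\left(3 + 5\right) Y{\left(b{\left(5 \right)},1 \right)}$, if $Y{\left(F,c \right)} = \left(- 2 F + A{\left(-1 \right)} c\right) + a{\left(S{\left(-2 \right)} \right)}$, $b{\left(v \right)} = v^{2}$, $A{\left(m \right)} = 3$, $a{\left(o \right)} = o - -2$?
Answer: $-376$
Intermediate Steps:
$a{\left(o \right)} = 2 + o$ ($a{\left(o \right)} = o + 2 = 2 + o$)
$Y{\left(F,c \right)} = - 2 F + 3 c$ ($Y{\left(F,c \right)} = \left(- 2 F + 3 c\right) + \left(2 - 2\right) = \left(- 2 F + 3 c\right) + 0 = - 2 F + 3 c$)
$\left(3 + 5\right) Y{\left(b{\left(5 \right)},1 \right)} = \left(3 + 5\right) \left(- 2 \cdot 5^{2} + 3 \cdot 1\right) = 8 \left(\left(-2\right) 25 + 3\right) = 8 \left(-50 + 3\right) = 8 \left(-47\right) = -376$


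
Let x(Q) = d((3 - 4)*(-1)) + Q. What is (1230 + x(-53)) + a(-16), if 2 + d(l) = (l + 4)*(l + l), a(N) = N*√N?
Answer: 1185 - 64*I ≈ 1185.0 - 64.0*I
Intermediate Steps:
a(N) = N^(3/2)
d(l) = -2 + 2*l*(4 + l) (d(l) = -2 + (l + 4)*(l + l) = -2 + (4 + l)*(2*l) = -2 + 2*l*(4 + l))
x(Q) = 8 + Q (x(Q) = (-2 + 2*((3 - 4)*(-1))² + 8*((3 - 4)*(-1))) + Q = (-2 + 2*(-1*(-1))² + 8*(-1*(-1))) + Q = (-2 + 2*1² + 8*1) + Q = (-2 + 2*1 + 8) + Q = (-2 + 2 + 8) + Q = 8 + Q)
(1230 + x(-53)) + a(-16) = (1230 + (8 - 53)) + (-16)^(3/2) = (1230 - 45) - 64*I = 1185 - 64*I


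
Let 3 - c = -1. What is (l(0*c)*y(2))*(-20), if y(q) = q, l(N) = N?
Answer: 0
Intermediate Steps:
c = 4 (c = 3 - 1*(-1) = 3 + 1 = 4)
(l(0*c)*y(2))*(-20) = ((0*4)*2)*(-20) = (0*2)*(-20) = 0*(-20) = 0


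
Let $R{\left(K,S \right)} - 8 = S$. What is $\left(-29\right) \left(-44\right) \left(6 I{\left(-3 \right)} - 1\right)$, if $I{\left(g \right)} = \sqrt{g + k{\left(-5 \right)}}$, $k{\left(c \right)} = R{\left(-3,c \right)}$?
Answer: $-1276$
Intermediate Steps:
$R{\left(K,S \right)} = 8 + S$
$k{\left(c \right)} = 8 + c$
$I{\left(g \right)} = \sqrt{3 + g}$ ($I{\left(g \right)} = \sqrt{g + \left(8 - 5\right)} = \sqrt{g + 3} = \sqrt{3 + g}$)
$\left(-29\right) \left(-44\right) \left(6 I{\left(-3 \right)} - 1\right) = \left(-29\right) \left(-44\right) \left(6 \sqrt{3 - 3} - 1\right) = 1276 \left(6 \sqrt{0} - 1\right) = 1276 \left(6 \cdot 0 - 1\right) = 1276 \left(0 - 1\right) = 1276 \left(-1\right) = -1276$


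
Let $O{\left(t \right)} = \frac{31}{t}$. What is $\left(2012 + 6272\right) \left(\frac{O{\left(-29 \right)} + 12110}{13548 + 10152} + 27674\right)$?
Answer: $\frac{13130617268163}{57275} \approx 2.2926 \cdot 10^{8}$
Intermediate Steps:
$\left(2012 + 6272\right) \left(\frac{O{\left(-29 \right)} + 12110}{13548 + 10152} + 27674\right) = \left(2012 + 6272\right) \left(\frac{\frac{31}{-29} + 12110}{13548 + 10152} + 27674\right) = 8284 \left(\frac{31 \left(- \frac{1}{29}\right) + 12110}{23700} + 27674\right) = 8284 \left(\left(- \frac{31}{29} + 12110\right) \frac{1}{23700} + 27674\right) = 8284 \left(\frac{351159}{29} \cdot \frac{1}{23700} + 27674\right) = 8284 \left(\frac{117053}{229100} + 27674\right) = 8284 \cdot \frac{6340230453}{229100} = \frac{13130617268163}{57275}$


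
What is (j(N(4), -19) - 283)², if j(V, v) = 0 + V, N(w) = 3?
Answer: 78400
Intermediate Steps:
j(V, v) = V
(j(N(4), -19) - 283)² = (3 - 283)² = (-280)² = 78400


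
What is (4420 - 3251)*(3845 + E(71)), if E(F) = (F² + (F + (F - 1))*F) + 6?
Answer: 22097607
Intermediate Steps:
E(F) = 6 + F² + F*(-1 + 2*F) (E(F) = (F² + (F + (-1 + F))*F) + 6 = (F² + (-1 + 2*F)*F) + 6 = (F² + F*(-1 + 2*F)) + 6 = 6 + F² + F*(-1 + 2*F))
(4420 - 3251)*(3845 + E(71)) = (4420 - 3251)*(3845 + (6 - 1*71 + 3*71²)) = 1169*(3845 + (6 - 71 + 3*5041)) = 1169*(3845 + (6 - 71 + 15123)) = 1169*(3845 + 15058) = 1169*18903 = 22097607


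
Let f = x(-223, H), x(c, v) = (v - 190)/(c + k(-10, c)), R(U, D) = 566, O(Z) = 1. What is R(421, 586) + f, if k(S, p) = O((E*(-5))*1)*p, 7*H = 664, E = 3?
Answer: 883859/1561 ≈ 566.21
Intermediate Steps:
H = 664/7 (H = (⅐)*664 = 664/7 ≈ 94.857)
k(S, p) = p (k(S, p) = 1*p = p)
x(c, v) = (-190 + v)/(2*c) (x(c, v) = (v - 190)/(c + c) = (-190 + v)/((2*c)) = (-190 + v)*(1/(2*c)) = (-190 + v)/(2*c))
f = 333/1561 (f = (½)*(-190 + 664/7)/(-223) = (½)*(-1/223)*(-666/7) = 333/1561 ≈ 0.21332)
R(421, 586) + f = 566 + 333/1561 = 883859/1561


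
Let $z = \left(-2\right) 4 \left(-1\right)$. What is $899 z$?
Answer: $7192$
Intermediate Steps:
$z = 8$ ($z = \left(-8\right) \left(-1\right) = 8$)
$899 z = 899 \cdot 8 = 7192$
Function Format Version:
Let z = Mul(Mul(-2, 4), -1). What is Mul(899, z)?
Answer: 7192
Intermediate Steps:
z = 8 (z = Mul(-8, -1) = 8)
Mul(899, z) = Mul(899, 8) = 7192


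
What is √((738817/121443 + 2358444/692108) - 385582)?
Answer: I*√170246734735387007864257770/21012917961 ≈ 620.95*I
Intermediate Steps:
√((738817/121443 + 2358444/692108) - 385582) = √((738817*(1/121443) + 2358444*(1/692108)) - 385582) = √((738817/121443 + 589611/173027) - 385582) = √(199439417732/21012917961 - 385582) = √(-8102003493820570/21012917961) = I*√170246734735387007864257770/21012917961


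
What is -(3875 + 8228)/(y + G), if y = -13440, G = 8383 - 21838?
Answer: 12103/26895 ≈ 0.45001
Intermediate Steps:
G = -13455
-(3875 + 8228)/(y + G) = -(3875 + 8228)/(-13440 - 13455) = -12103/(-26895) = -12103*(-1)/26895 = -1*(-12103/26895) = 12103/26895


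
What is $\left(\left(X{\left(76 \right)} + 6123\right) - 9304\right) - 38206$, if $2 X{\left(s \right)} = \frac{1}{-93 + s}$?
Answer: $- \frac{1407159}{34} \approx -41387.0$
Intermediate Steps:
$X{\left(s \right)} = \frac{1}{2 \left(-93 + s\right)}$
$\left(\left(X{\left(76 \right)} + 6123\right) - 9304\right) - 38206 = \left(\left(\frac{1}{2 \left(-93 + 76\right)} + 6123\right) - 9304\right) - 38206 = \left(\left(\frac{1}{2 \left(-17\right)} + 6123\right) - 9304\right) - 38206 = \left(\left(\frac{1}{2} \left(- \frac{1}{17}\right) + 6123\right) - 9304\right) - 38206 = \left(\left(- \frac{1}{34} + 6123\right) - 9304\right) - 38206 = \left(\frac{208181}{34} - 9304\right) - 38206 = - \frac{108155}{34} - 38206 = - \frac{1407159}{34}$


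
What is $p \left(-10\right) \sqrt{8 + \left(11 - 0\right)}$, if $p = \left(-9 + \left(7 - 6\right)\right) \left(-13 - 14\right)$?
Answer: $- 2160 \sqrt{19} \approx -9415.2$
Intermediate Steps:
$p = 216$ ($p = \left(-9 + \left(7 - 6\right)\right) \left(-27\right) = \left(-9 + 1\right) \left(-27\right) = \left(-8\right) \left(-27\right) = 216$)
$p \left(-10\right) \sqrt{8 + \left(11 - 0\right)} = 216 \left(-10\right) \sqrt{8 + \left(11 - 0\right)} = - 2160 \sqrt{8 + \left(11 + 0\right)} = - 2160 \sqrt{8 + 11} = - 2160 \sqrt{19}$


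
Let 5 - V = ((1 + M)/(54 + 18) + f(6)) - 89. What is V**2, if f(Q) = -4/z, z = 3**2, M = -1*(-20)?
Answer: 45954841/5184 ≈ 8864.8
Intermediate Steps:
M = 20
z = 9
f(Q) = -4/9
V = 6779/72 (V = 5 - (((1 + 20)/(54 + 18) - 4/9) - 89) = 5 - ((21/72 - 4/9) - 89) = 5 - ((21*(1/72) - 4/9) - 89) = 5 - ((7/24 - 4/9) - 89) = 5 - (-11/72 - 89) = 5 - 1*(-6419/72) = 5 + 6419/72 = 6779/72 ≈ 94.153)
V**2 = (6779/72)**2 = 45954841/5184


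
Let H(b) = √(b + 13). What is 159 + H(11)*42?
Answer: 159 + 84*√6 ≈ 364.76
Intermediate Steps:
H(b) = √(13 + b)
159 + H(11)*42 = 159 + √(13 + 11)*42 = 159 + √24*42 = 159 + (2*√6)*42 = 159 + 84*√6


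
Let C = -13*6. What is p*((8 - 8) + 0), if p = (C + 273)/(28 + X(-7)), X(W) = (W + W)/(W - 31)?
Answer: 0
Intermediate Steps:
X(W) = 2*W/(-31 + W) (X(W) = (2*W)/(-31 + W) = 2*W/(-31 + W))
C = -78
p = 3705/539 (p = (-78 + 273)/(28 + 2*(-7)/(-31 - 7)) = 195/(28 + 2*(-7)/(-38)) = 195/(28 + 2*(-7)*(-1/38)) = 195/(28 + 7/19) = 195/(539/19) = 195*(19/539) = 3705/539 ≈ 6.8738)
p*((8 - 8) + 0) = 3705*((8 - 8) + 0)/539 = 3705*(0 + 0)/539 = (3705/539)*0 = 0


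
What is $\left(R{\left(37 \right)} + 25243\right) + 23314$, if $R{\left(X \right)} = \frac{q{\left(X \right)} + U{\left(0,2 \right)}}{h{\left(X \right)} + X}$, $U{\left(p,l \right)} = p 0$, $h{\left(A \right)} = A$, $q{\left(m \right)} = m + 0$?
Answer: $\frac{97115}{2} \approx 48558.0$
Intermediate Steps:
$q{\left(m \right)} = m$
$U{\left(p,l \right)} = 0$
$R{\left(X \right)} = \frac{1}{2}$ ($R{\left(X \right)} = \frac{X + 0}{X + X} = \frac{X}{2 X} = X \frac{1}{2 X} = \frac{1}{2}$)
$\left(R{\left(37 \right)} + 25243\right) + 23314 = \left(\frac{1}{2} + 25243\right) + 23314 = \frac{50487}{2} + 23314 = \frac{97115}{2}$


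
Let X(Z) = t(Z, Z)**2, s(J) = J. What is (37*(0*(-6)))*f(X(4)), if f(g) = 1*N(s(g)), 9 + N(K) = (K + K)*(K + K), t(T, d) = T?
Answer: 0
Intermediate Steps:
N(K) = -9 + 4*K**2 (N(K) = -9 + (K + K)*(K + K) = -9 + (2*K)*(2*K) = -9 + 4*K**2)
X(Z) = Z**2
f(g) = -9 + 4*g**2 (f(g) = 1*(-9 + 4*g**2) = -9 + 4*g**2)
(37*(0*(-6)))*f(X(4)) = (37*(0*(-6)))*(-9 + 4*(4**2)**2) = (37*0)*(-9 + 4*16**2) = 0*(-9 + 4*256) = 0*(-9 + 1024) = 0*1015 = 0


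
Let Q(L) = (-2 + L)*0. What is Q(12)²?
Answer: 0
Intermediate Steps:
Q(L) = 0
Q(12)² = 0² = 0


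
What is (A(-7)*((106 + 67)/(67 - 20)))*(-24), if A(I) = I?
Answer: 29064/47 ≈ 618.38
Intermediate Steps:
(A(-7)*((106 + 67)/(67 - 20)))*(-24) = -7*(106 + 67)/(67 - 20)*(-24) = -1211/47*(-24) = 29064/47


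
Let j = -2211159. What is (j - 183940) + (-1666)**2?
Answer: 380457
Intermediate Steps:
(j - 183940) + (-1666)**2 = (-2211159 - 183940) + (-1666)**2 = -2395099 + 2775556 = 380457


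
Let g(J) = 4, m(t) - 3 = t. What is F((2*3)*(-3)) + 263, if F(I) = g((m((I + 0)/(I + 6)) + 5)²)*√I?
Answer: 263 + 12*I*√2 ≈ 263.0 + 16.971*I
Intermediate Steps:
m(t) = 3 + t
F(I) = 4*√I
F((2*3)*(-3)) + 263 = 4*√((2*3)*(-3)) + 263 = 4*√(6*(-3)) + 263 = 4*√(-18) + 263 = 4*(3*I*√2) + 263 = 12*I*√2 + 263 = 263 + 12*I*√2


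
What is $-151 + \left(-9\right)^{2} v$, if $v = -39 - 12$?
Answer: $-4282$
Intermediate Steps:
$v = -51$ ($v = -39 - 12 = -51$)
$-151 + \left(-9\right)^{2} v = -151 + \left(-9\right)^{2} \left(-51\right) = -151 + 81 \left(-51\right) = -151 - 4131 = -4282$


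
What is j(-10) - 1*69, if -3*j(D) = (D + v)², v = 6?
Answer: -223/3 ≈ -74.333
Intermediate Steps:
j(D) = -(6 + D)²/3 (j(D) = -(D + 6)²/3 = -(6 + D)²/3)
j(-10) - 1*69 = -(6 - 10)²/3 - 1*69 = -⅓*(-4)² - 69 = -⅓*16 - 69 = -16/3 - 69 = -223/3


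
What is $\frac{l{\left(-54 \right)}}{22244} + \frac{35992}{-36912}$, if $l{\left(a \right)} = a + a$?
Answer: $- \frac{25143517}{25658454} \approx -0.97993$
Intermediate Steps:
$l{\left(a \right)} = 2 a$
$\frac{l{\left(-54 \right)}}{22244} + \frac{35992}{-36912} = \frac{2 \left(-54\right)}{22244} + \frac{35992}{-36912} = \left(-108\right) \frac{1}{22244} + 35992 \left(- \frac{1}{36912}\right) = - \frac{27}{5561} - \frac{4499}{4614} = - \frac{25143517}{25658454}$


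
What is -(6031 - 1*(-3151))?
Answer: -9182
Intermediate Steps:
-(6031 - 1*(-3151)) = -(6031 + 3151) = -1*9182 = -9182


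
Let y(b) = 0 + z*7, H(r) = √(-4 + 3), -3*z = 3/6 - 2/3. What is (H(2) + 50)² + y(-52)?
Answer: 44989/18 + 100*I ≈ 2499.4 + 100.0*I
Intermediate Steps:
z = 1/18 (z = -(3/6 - 2/3)/3 = -(3*(⅙) - 2*⅓)/3 = -(½ - ⅔)/3 = -⅓*(-⅙) = 1/18 ≈ 0.055556)
H(r) = I (H(r) = √(-1) = I)
y(b) = 7/18 (y(b) = 0 + (1/18)*7 = 0 + 7/18 = 7/18)
(H(2) + 50)² + y(-52) = (I + 50)² + 7/18 = (50 + I)² + 7/18 = 7/18 + (50 + I)²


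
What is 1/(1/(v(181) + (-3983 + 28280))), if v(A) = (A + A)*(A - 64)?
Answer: 66651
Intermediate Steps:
v(A) = 2*A*(-64 + A) (v(A) = (2*A)*(-64 + A) = 2*A*(-64 + A))
1/(1/(v(181) + (-3983 + 28280))) = 1/(1/(2*181*(-64 + 181) + (-3983 + 28280))) = 1/(1/(2*181*117 + 24297)) = 1/(1/(42354 + 24297)) = 1/(1/66651) = 66651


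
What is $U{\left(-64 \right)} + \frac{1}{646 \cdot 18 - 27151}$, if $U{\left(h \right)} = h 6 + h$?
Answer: $- \frac{6954305}{15523} \approx -448.0$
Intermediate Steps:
$U{\left(h \right)} = 7 h$ ($U{\left(h \right)} = 6 h + h = 7 h$)
$U{\left(-64 \right)} + \frac{1}{646 \cdot 18 - 27151} = 7 \left(-64\right) + \frac{1}{646 \cdot 18 - 27151} = -448 + \frac{1}{11628 - 27151} = -448 + \frac{1}{-15523} = -448 - \frac{1}{15523} = - \frac{6954305}{15523}$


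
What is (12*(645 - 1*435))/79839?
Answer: 280/8871 ≈ 0.031564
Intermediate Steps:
(12*(645 - 1*435))/79839 = (12*(645 - 435))*(1/79839) = (12*210)*(1/79839) = 2520*(1/79839) = 280/8871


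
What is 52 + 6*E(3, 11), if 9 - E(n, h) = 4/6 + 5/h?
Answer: 1092/11 ≈ 99.273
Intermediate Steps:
E(n, h) = 25/3 - 5/h (E(n, h) = 9 - (4/6 + 5/h) = 9 - (4*(1/6) + 5/h) = 9 - (2/3 + 5/h) = 9 + (-2/3 - 5/h) = 25/3 - 5/h)
52 + 6*E(3, 11) = 52 + 6*(25/3 - 5/11) = 52 + 6*(260/33) = 52 + 520/11 = 1092/11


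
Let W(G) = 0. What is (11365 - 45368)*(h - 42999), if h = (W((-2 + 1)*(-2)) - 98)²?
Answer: 1135530185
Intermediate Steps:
h = 9604 (h = (0 - 98)² = (-98)² = 9604)
(11365 - 45368)*(h - 42999) = (11365 - 45368)*(9604 - 42999) = -34003*(-33395) = 1135530185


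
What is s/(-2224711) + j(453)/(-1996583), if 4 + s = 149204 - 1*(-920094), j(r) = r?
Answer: -2135942016485/4441820162513 ≈ -0.48087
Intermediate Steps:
s = 1069294 (s = -4 + (149204 - 1*(-920094)) = -4 + (149204 + 920094) = -4 + 1069298 = 1069294)
s/(-2224711) + j(453)/(-1996583) = 1069294/(-2224711) + 453/(-1996583) = 1069294*(-1/2224711) + 453*(-1/1996583) = -1069294/2224711 - 453/1996583 = -2135942016485/4441820162513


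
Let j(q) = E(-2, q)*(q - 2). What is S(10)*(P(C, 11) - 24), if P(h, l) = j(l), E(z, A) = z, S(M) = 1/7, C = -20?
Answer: -6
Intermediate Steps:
S(M) = ⅐
j(q) = 4 - 2*q (j(q) = -2*(q - 2) = -2*(-2 + q) = 4 - 2*q)
P(h, l) = 4 - 2*l
S(10)*(P(C, 11) - 24) = ((4 - 2*11) - 24)/7 = ((4 - 22) - 24)/7 = (-18 - 24)/7 = (⅐)*(-42) = -6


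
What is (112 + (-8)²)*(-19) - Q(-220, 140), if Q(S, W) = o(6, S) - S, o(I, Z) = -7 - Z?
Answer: -3777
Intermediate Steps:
Q(S, W) = -7 - 2*S (Q(S, W) = (-7 - S) - S = -7 - 2*S)
(112 + (-8)²)*(-19) - Q(-220, 140) = (112 + (-8)²)*(-19) - (-7 - 2*(-220)) = (112 + 64)*(-19) - (-7 + 440) = 176*(-19) - 1*433 = -3344 - 433 = -3777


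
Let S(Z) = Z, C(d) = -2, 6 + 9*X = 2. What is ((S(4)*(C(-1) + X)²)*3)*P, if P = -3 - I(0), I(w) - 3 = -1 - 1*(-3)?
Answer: -15488/27 ≈ -573.63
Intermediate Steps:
X = -4/9 (X = -⅔ + (⅑)*2 = -⅔ + 2/9 = -4/9 ≈ -0.44444)
I(w) = 5 (I(w) = 3 + (-1 - 1*(-3)) = 3 + (-1 + 3) = 3 + 2 = 5)
P = -8 (P = -3 - 1*5 = -3 - 5 = -8)
((S(4)*(C(-1) + X)²)*3)*P = ((4*(-2 - 4/9)²)*3)*(-8) = ((4*(-22/9)²)*3)*(-8) = ((4*(484/81))*3)*(-8) = ((1936/81)*3)*(-8) = (1936/27)*(-8) = -15488/27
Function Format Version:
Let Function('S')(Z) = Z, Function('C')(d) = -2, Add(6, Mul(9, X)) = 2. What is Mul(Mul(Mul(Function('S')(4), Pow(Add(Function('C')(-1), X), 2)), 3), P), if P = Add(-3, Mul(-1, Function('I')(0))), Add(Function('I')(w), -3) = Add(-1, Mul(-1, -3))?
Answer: Rational(-15488, 27) ≈ -573.63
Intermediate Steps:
X = Rational(-4, 9) (X = Add(Rational(-2, 3), Mul(Rational(1, 9), 2)) = Add(Rational(-2, 3), Rational(2, 9)) = Rational(-4, 9) ≈ -0.44444)
Function('I')(w) = 5 (Function('I')(w) = Add(3, Add(-1, Mul(-1, -3))) = Add(3, Add(-1, 3)) = Add(3, 2) = 5)
P = -8 (P = Add(-3, Mul(-1, 5)) = Add(-3, -5) = -8)
Mul(Mul(Mul(Function('S')(4), Pow(Add(Function('C')(-1), X), 2)), 3), P) = Mul(Mul(Mul(4, Pow(Add(-2, Rational(-4, 9)), 2)), 3), -8) = Mul(Mul(Mul(4, Pow(Rational(-22, 9), 2)), 3), -8) = Mul(Mul(Mul(4, Rational(484, 81)), 3), -8) = Mul(Mul(Rational(1936, 81), 3), -8) = Mul(Rational(1936, 27), -8) = Rational(-15488, 27)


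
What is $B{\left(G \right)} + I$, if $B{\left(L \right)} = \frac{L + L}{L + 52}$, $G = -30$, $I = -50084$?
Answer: $- \frac{550954}{11} \approx -50087.0$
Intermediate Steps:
$B{\left(L \right)} = \frac{2 L}{52 + L}$
$B{\left(G \right)} + I = 2 \left(-30\right) \frac{1}{52 - 30} - 50084 = 2 \left(-30\right) \frac{1}{22} - 50084 = - \frac{30}{11} - 50084 = - \frac{550954}{11}$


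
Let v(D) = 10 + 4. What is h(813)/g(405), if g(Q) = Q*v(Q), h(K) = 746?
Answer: 373/2835 ≈ 0.13157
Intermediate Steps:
v(D) = 14
g(Q) = 14*Q (g(Q) = Q*14 = 14*Q)
h(813)/g(405) = 746/((14*405)) = 746/5670 = 746*(1/5670) = 373/2835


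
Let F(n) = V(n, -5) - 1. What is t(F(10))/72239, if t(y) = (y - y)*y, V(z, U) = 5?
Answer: 0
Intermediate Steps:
F(n) = 4 (F(n) = 5 - 1 = 4)
t(y) = 0 (t(y) = 0*y = 0)
t(F(10))/72239 = 0/72239 = 0*(1/72239) = 0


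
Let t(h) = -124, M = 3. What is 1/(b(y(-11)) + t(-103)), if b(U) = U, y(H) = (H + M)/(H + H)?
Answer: -11/1360 ≈ -0.0080882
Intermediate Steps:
y(H) = (3 + H)/(2*H) (y(H) = (H + 3)/(H + H) = (3 + H)/((2*H)) = (3 + H)*(1/(2*H)) = (3 + H)/(2*H))
1/(b(y(-11)) + t(-103)) = 1/((½)*(3 - 11)/(-11) - 124) = 1/((½)*(-1/11)*(-8) - 124) = 1/(4/11 - 124) = 1/(-1360/11) = -11/1360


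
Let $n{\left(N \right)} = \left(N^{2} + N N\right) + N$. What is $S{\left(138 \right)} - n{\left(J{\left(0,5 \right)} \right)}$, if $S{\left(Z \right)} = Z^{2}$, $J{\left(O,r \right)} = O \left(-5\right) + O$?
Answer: $19044$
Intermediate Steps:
$J{\left(O,r \right)} = - 4 O$ ($J{\left(O,r \right)} = - 5 O + O = - 4 O$)
$n{\left(N \right)} = N + 2 N^{2}$ ($n{\left(N \right)} = \left(N^{2} + N^{2}\right) + N = 2 N^{2} + N = N + 2 N^{2}$)
$S{\left(138 \right)} - n{\left(J{\left(0,5 \right)} \right)} = 138^{2} - \left(-4\right) 0 \left(1 + 2 \left(\left(-4\right) 0\right)\right) = 19044 - 0 \left(1 + 2 \cdot 0\right) = 19044 - 0 \left(1 + 0\right) = 19044 - 0 \cdot 1 = 19044 - 0 = 19044 + 0 = 19044$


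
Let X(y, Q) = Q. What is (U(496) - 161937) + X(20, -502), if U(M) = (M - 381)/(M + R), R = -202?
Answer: -47756951/294 ≈ -1.6244e+5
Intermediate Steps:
U(M) = (-381 + M)/(-202 + M) (U(M) = (M - 381)/(M - 202) = (-381 + M)/(-202 + M))
(U(496) - 161937) + X(20, -502) = ((-381 + 496)/(-202 + 496) - 161937) - 502 = (115/294 - 161937) - 502 = -47609363/294 - 502 = -47756951/294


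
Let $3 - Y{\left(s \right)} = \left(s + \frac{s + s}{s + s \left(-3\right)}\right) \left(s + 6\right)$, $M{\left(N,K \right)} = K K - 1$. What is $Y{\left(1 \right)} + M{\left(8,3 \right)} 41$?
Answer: $331$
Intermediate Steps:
$M{\left(N,K \right)} = -1 + K^{2}$ ($M{\left(N,K \right)} = K^{2} - 1 = -1 + K^{2}$)
$Y{\left(s \right)} = 3 - \left(-1 + s\right) \left(6 + s\right)$ ($Y{\left(s \right)} = 3 - \left(s + \frac{s + s}{s + s \left(-3\right)}\right) \left(s + 6\right) = 3 - \left(s + \frac{2 s}{s - 3 s}\right) \left(6 + s\right) = 3 - \left(s + \frac{2 s}{\left(-2\right) s}\right) \left(6 + s\right) = 3 - \left(s + 2 s \left(- \frac{1}{2 s}\right)\right) \left(6 + s\right) = 3 - \left(s - 1\right) \left(6 + s\right) = 3 - \left(-1 + s\right) \left(6 + s\right)$)
$Y{\left(1 \right)} + M{\left(8,3 \right)} 41 = \left(9 - 1^{2} - 5\right) + \left(-1 + 3^{2}\right) 41 = \left(9 - 1 - 5\right) + \left(-1 + 9\right) 41 = \left(9 - 1 - 5\right) + 8 \cdot 41 = 3 + 328 = 331$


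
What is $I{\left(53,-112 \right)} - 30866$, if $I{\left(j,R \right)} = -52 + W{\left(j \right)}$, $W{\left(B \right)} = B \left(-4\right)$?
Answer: $-31130$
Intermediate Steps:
$W{\left(B \right)} = - 4 B$
$I{\left(j,R \right)} = -52 - 4 j$
$I{\left(53,-112 \right)} - 30866 = \left(-52 - 212\right) - 30866 = -264 - 30866 = -31130$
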